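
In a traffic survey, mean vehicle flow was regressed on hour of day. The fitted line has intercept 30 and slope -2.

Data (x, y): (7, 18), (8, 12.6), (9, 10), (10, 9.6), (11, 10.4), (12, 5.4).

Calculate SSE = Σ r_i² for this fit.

x=7: ŷ = 30 − 2·7 = 16; r = 18 − 16 = 2
x=8: ŷ = 30 − 2·8 = 14; r = 12.6 − 14 = -1.4
x=9: ŷ = 30 − 2·9 = 12; r = 10 − 12 = -2
x=10: ŷ = 30 − 2·10 = 10; r = 9.6 − 10 = -0.4
x=11: ŷ = 30 − 2·11 = 8; r = 10.4 − 8 = 2.4
x=12: ŷ = 30 − 2·12 = 6; r = 5.4 − 6 = -0.6
SSE = 4 + 1.96 + 4 + 0.16 + 5.76 + 0.36 = 16.24

SSE = 16.24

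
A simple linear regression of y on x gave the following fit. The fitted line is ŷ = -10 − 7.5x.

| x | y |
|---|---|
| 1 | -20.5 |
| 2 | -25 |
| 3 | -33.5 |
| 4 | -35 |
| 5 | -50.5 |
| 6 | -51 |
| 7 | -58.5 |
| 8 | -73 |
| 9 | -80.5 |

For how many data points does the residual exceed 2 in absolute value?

7

x=1: ŷ = -10 − 7.5·1 = -17.5; e = -20.5 − (-17.5) = -3
x=2: ŷ = -10 − 7.5·2 = -25; e = -25 − (-25) = 0
x=3: ŷ = -10 − 7.5·3 = -32.5; e = -33.5 − (-32.5) = -1
x=4: ŷ = -10 − 7.5·4 = -40; e = -35 − (-40) = 5
x=5: ŷ = -10 − 7.5·5 = -47.5; e = -50.5 − (-47.5) = -3
x=6: ŷ = -10 − 7.5·6 = -55; e = -51 − (-55) = 4
x=7: ŷ = -10 − 7.5·7 = -62.5; e = -58.5 − (-62.5) = 4
x=8: ŷ = -10 − 7.5·8 = -70; e = -73 − (-70) = -3
x=9: ŷ = -10 − 7.5·9 = -77.5; e = -80.5 − (-77.5) = -3
|e| > 2: x=1 (|e|=3), x=4 (|e|=5), x=5 (|e|=3), x=6 (|e|=4), x=7 (|e|=4), x=8 (|e|=3), x=9 (|e|=3) → 7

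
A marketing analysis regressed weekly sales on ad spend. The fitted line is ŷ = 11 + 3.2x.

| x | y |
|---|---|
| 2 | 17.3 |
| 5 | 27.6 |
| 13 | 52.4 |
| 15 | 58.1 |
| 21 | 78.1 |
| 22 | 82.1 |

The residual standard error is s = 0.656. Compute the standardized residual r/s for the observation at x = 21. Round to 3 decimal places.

ŷ = 11 + 3.2·21 = 78.2
r = 78.1 − 78.2 = -0.1
r/s = -0.1 / 0.656 = -0.152

-0.152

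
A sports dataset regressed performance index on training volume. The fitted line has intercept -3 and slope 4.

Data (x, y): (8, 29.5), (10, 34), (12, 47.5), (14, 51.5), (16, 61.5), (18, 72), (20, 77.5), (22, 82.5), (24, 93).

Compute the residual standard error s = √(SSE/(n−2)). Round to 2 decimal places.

x=8: ŷ = -3 + 4·8 = 29; r = 29.5 − 29 = 0.5
x=10: ŷ = -3 + 4·10 = 37; r = 34 − 37 = -3
x=12: ŷ = -3 + 4·12 = 45; r = 47.5 − 45 = 2.5
x=14: ŷ = -3 + 4·14 = 53; r = 51.5 − 53 = -1.5
x=16: ŷ = -3 + 4·16 = 61; r = 61.5 − 61 = 0.5
x=18: ŷ = -3 + 4·18 = 69; r = 72 − 69 = 3
x=20: ŷ = -3 + 4·20 = 77; r = 77.5 − 77 = 0.5
x=22: ŷ = -3 + 4·22 = 85; r = 82.5 − 85 = -2.5
x=24: ŷ = -3 + 4·24 = 93; r = 93 − 93 = 0
SSE = 0.25 + 9 + 6.25 + 2.25 + 0.25 + 9 + 0.25 + 6.25 + 0 = 33.5
s = √(33.5/7) = √4.78571 ≈ 2.19

s = 2.19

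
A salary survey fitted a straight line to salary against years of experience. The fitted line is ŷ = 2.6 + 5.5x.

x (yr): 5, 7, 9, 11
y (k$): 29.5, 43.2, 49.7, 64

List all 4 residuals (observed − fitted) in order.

x=5: ŷ = 2.6 + 5.5·5 = 30.1; e = 29.5 − 30.1 = -0.6
x=7: ŷ = 2.6 + 5.5·7 = 41.1; e = 43.2 − 41.1 = 2.1
x=9: ŷ = 2.6 + 5.5·9 = 52.1; e = 49.7 − 52.1 = -2.4
x=11: ŷ = 2.6 + 5.5·11 = 63.1; e = 64 − 63.1 = 0.9

-0.6, 2.1, -2.4, 0.9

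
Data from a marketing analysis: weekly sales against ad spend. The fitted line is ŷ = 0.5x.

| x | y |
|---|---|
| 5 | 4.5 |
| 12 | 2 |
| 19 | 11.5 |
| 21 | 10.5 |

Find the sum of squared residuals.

x=5: ŷ = 0.5·5 = 2.5; r = 4.5 − 2.5 = 2
x=12: ŷ = 0.5·12 = 6; r = 2 − 6 = -4
x=19: ŷ = 0.5·19 = 9.5; r = 11.5 − 9.5 = 2
x=21: ŷ = 0.5·21 = 10.5; r = 10.5 − 10.5 = 0
SSE = 4 + 16 + 4 + 0 = 24

SSE = 24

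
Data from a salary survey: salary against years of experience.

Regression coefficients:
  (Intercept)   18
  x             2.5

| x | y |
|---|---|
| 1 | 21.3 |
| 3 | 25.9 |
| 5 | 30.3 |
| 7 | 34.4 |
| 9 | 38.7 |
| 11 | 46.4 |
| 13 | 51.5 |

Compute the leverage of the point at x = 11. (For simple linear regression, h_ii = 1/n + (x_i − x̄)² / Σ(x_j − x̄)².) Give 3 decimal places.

x̄ = (1 + 3 + 5 + 7 + 9 + 11 + 13)/7 = 7
Σ(x − x̄)² = 36 + 16 + 4 + 0 + 4 + 16 + 36 = 112
h = 1/7 + (4)²/112 = 0.142857 + 0.142857 = 0.286

h = 0.286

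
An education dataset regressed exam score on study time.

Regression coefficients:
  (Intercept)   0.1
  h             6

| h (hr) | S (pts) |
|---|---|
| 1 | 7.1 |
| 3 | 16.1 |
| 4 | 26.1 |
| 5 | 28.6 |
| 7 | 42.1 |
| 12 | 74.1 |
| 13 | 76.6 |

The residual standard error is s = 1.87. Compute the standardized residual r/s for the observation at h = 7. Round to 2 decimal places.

Ŝ = 0.1 + 6·7 = 42.1
r = 42.1 − 42.1 = 0
r/s = 0 / 1.87 = 0.00

0.00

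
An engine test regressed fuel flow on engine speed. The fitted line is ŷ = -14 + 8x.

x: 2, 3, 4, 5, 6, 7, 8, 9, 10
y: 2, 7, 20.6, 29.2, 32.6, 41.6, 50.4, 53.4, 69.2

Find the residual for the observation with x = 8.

r = 0.4

ŷ = -14 + 8·8 = 50
r = 50.4 − 50 = 0.4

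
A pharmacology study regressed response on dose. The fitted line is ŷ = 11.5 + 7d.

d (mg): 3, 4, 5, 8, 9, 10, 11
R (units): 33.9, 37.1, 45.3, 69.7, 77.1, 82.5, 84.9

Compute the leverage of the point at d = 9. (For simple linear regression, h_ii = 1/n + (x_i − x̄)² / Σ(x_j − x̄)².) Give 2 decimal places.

d̄ = (3 + 4 + 5 + 8 + 9 + 10 + 11)/7 = 7.14286
Σ(d − d̄)² = 17.1633 + 9.87755 + 4.59184 + 0.734694 + 3.44898 + 8.16327 + 14.8776 = 58.8571
h = 1/7 + (1.85714)²/58.8571 = 0.142857 + 0.0585992 = 0.20

h = 0.20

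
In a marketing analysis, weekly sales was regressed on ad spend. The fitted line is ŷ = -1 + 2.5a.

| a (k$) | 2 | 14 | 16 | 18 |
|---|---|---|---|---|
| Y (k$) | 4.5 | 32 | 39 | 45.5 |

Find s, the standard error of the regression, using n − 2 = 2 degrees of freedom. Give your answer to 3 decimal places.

a=2: ŷ = -1 + 2.5·2 = 4; e = 4.5 − 4 = 0.5
a=14: ŷ = -1 + 2.5·14 = 34; e = 32 − 34 = -2
a=16: ŷ = -1 + 2.5·16 = 39; e = 39 − 39 = 0
a=18: ŷ = -1 + 2.5·18 = 44; e = 45.5 − 44 = 1.5
SSE = 0.25 + 4 + 0 + 2.25 = 6.5
s = √(6.5/2) = √3.25 ≈ 1.803

s = 1.803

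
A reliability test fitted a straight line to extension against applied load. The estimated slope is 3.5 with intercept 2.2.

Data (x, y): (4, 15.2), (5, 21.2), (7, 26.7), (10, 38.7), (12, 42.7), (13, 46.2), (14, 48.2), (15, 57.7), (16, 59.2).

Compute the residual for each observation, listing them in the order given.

x=4: ŷ = 2.2 + 3.5·4 = 16.2; e = 15.2 − 16.2 = -1
x=5: ŷ = 2.2 + 3.5·5 = 19.7; e = 21.2 − 19.7 = 1.5
x=7: ŷ = 2.2 + 3.5·7 = 26.7; e = 26.7 − 26.7 = 0
x=10: ŷ = 2.2 + 3.5·10 = 37.2; e = 38.7 − 37.2 = 1.5
x=12: ŷ = 2.2 + 3.5·12 = 44.2; e = 42.7 − 44.2 = -1.5
x=13: ŷ = 2.2 + 3.5·13 = 47.7; e = 46.2 − 47.7 = -1.5
x=14: ŷ = 2.2 + 3.5·14 = 51.2; e = 48.2 − 51.2 = -3
x=15: ŷ = 2.2 + 3.5·15 = 54.7; e = 57.7 − 54.7 = 3
x=16: ŷ = 2.2 + 3.5·16 = 58.2; e = 59.2 − 58.2 = 1

-1, 1.5, 0, 1.5, -1.5, -1.5, -3, 3, 1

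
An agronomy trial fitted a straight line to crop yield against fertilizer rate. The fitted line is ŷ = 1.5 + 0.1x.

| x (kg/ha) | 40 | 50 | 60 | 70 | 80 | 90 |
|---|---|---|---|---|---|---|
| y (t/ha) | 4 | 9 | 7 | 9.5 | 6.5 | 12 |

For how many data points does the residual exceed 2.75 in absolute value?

x=40: ŷ = 1.5 + 0.1·40 = 5.5; r = 4 − 5.5 = -1.5
x=50: ŷ = 1.5 + 0.1·50 = 6.5; r = 9 − 6.5 = 2.5
x=60: ŷ = 1.5 + 0.1·60 = 7.5; r = 7 − 7.5 = -0.5
x=70: ŷ = 1.5 + 0.1·70 = 8.5; r = 9.5 − 8.5 = 1
x=80: ŷ = 1.5 + 0.1·80 = 9.5; r = 6.5 − 9.5 = -3
x=90: ŷ = 1.5 + 0.1·90 = 10.5; r = 12 − 10.5 = 1.5
|r| > 2.75: x=80 (|r|=3) → 1

1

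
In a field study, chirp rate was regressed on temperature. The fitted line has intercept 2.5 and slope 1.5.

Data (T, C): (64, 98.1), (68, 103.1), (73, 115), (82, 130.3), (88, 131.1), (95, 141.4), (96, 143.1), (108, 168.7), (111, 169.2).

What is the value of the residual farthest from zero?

e = 4.8

T=64: ŷ = 2.5 + 1.5·64 = 98.5; e = 98.1 − 98.5 = -0.4
T=68: ŷ = 2.5 + 1.5·68 = 104.5; e = 103.1 − 104.5 = -1.4
T=73: ŷ = 2.5 + 1.5·73 = 112; e = 115 − 112 = 3
T=82: ŷ = 2.5 + 1.5·82 = 125.5; e = 130.3 − 125.5 = 4.8
T=88: ŷ = 2.5 + 1.5·88 = 134.5; e = 131.1 − 134.5 = -3.4
T=95: ŷ = 2.5 + 1.5·95 = 145; e = 141.4 − 145 = -3.6
T=96: ŷ = 2.5 + 1.5·96 = 146.5; e = 143.1 − 146.5 = -3.4
T=108: ŷ = 2.5 + 1.5·108 = 164.5; e = 168.7 − 164.5 = 4.2
T=111: ŷ = 2.5 + 1.5·111 = 169; e = 169.2 − 169 = 0.2
Largest |e| is 4.8 at T = 82, residual 4.8.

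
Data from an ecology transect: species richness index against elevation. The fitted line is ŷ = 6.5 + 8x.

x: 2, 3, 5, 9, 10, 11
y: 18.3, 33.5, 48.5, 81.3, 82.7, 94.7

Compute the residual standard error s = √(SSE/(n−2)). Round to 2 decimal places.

x=2: ŷ = 6.5 + 8·2 = 22.5; r = 18.3 − 22.5 = -4.2
x=3: ŷ = 6.5 + 8·3 = 30.5; r = 33.5 − 30.5 = 3
x=5: ŷ = 6.5 + 8·5 = 46.5; r = 48.5 − 46.5 = 2
x=9: ŷ = 6.5 + 8·9 = 78.5; r = 81.3 − 78.5 = 2.8
x=10: ŷ = 6.5 + 8·10 = 86.5; r = 82.7 − 86.5 = -3.8
x=11: ŷ = 6.5 + 8·11 = 94.5; r = 94.7 − 94.5 = 0.2
SSE = 17.64 + 9 + 4 + 7.84 + 14.44 + 0.04 = 52.96
s = √(52.96/4) = √13.24 ≈ 3.64

s = 3.64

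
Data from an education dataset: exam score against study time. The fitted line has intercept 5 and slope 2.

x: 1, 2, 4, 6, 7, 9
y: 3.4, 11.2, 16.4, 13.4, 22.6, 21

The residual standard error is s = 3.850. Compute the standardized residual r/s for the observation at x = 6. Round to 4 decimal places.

-0.9351

ŷ = 5 + 2·6 = 17
r = 13.4 − 17 = -3.6
r/s = -3.6 / 3.850 = -0.9351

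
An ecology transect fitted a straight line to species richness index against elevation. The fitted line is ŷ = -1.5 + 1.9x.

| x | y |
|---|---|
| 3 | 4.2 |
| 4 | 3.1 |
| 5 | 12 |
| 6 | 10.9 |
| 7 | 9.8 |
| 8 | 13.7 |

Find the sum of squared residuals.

SSE = 30

x=3: ŷ = -1.5 + 1.9·3 = 4.2; e = 4.2 − 4.2 = 0
x=4: ŷ = -1.5 + 1.9·4 = 6.1; e = 3.1 − 6.1 = -3
x=5: ŷ = -1.5 + 1.9·5 = 8; e = 12 − 8 = 4
x=6: ŷ = -1.5 + 1.9·6 = 9.9; e = 10.9 − 9.9 = 1
x=7: ŷ = -1.5 + 1.9·7 = 11.8; e = 9.8 − 11.8 = -2
x=8: ŷ = -1.5 + 1.9·8 = 13.7; e = 13.7 − 13.7 = 0
SSE = 0 + 9 + 16 + 1 + 4 + 0 = 30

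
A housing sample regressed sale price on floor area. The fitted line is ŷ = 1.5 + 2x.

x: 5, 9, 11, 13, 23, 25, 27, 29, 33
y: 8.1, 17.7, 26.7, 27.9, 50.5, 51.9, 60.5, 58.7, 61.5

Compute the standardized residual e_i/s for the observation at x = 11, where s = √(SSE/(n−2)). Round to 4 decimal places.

x=5: ŷ = 1.5 + 2·5 = 11.5; e = 8.1 − 11.5 = -3.4
x=9: ŷ = 1.5 + 2·9 = 19.5; e = 17.7 − 19.5 = -1.8
x=11: ŷ = 1.5 + 2·11 = 23.5; e = 26.7 − 23.5 = 3.2
x=13: ŷ = 1.5 + 2·13 = 27.5; e = 27.9 − 27.5 = 0.4
x=23: ŷ = 1.5 + 2·23 = 47.5; e = 50.5 − 47.5 = 3
x=25: ŷ = 1.5 + 2·25 = 51.5; e = 51.9 − 51.5 = 0.4
x=27: ŷ = 1.5 + 2·27 = 55.5; e = 60.5 − 55.5 = 5
x=29: ŷ = 1.5 + 2·29 = 59.5; e = 58.7 − 59.5 = -0.8
x=33: ŷ = 1.5 + 2·33 = 67.5; e = 61.5 − 67.5 = -6
SSE = 11.56 + 3.24 + 10.24 + 0.16 + 9 + 0.16 + 25 + 0.64 + 36 = 96
s = √(96/7) = 3.70328
e/s = 3.2 / 3.70328 = 0.8641

0.8641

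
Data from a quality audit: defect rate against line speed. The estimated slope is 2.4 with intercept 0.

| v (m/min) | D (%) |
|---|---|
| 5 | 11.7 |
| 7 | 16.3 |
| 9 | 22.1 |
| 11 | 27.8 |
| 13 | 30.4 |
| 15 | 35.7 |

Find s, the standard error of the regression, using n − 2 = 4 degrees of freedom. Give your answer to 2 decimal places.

v=5: D̂ = 2.4·5 = 12; e = 11.7 − 12 = -0.3
v=7: D̂ = 2.4·7 = 16.8; e = 16.3 − 16.8 = -0.5
v=9: D̂ = 2.4·9 = 21.6; e = 22.1 − 21.6 = 0.5
v=11: D̂ = 2.4·11 = 26.4; e = 27.8 − 26.4 = 1.4
v=13: D̂ = 2.4·13 = 31.2; e = 30.4 − 31.2 = -0.8
v=15: D̂ = 2.4·15 = 36; e = 35.7 − 36 = -0.3
SSE = 0.09 + 0.25 + 0.25 + 1.96 + 0.64 + 0.09 = 3.28
s = √(3.28/4) = √0.82 ≈ 0.91

s = 0.91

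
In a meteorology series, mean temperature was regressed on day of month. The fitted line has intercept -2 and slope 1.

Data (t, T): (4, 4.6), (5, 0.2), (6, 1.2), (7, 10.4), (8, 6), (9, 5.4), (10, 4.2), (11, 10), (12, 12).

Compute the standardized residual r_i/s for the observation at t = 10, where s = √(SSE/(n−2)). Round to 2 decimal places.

-1.17

t=4: T̂ = -2 + 4 = 2; r = 4.6 − 2 = 2.6
t=5: T̂ = -2 + 5 = 3; r = 0.2 − 3 = -2.8
t=6: T̂ = -2 + 6 = 4; r = 1.2 − 4 = -2.8
t=7: T̂ = -2 + 7 = 5; r = 10.4 − 5 = 5.4
t=8: T̂ = -2 + 8 = 6; r = 6 − 6 = 0
t=9: T̂ = -2 + 9 = 7; r = 5.4 − 7 = -1.6
t=10: T̂ = -2 + 10 = 8; r = 4.2 − 8 = -3.8
t=11: T̂ = -2 + 11 = 9; r = 10 − 9 = 1
t=12: T̂ = -2 + 12 = 10; r = 12 − 10 = 2
SSE = 6.76 + 7.84 + 7.84 + 29.16 + 0 + 2.56 + 14.44 + 1 + 4 = 73.6
s = √(73.6/7) = 3.24257
r/s = -3.8 / 3.24257 = -1.17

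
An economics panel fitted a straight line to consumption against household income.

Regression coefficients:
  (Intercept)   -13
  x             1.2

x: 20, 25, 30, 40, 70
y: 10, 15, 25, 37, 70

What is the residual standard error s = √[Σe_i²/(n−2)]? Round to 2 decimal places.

x=20: ŷ = -13 + 1.2·20 = 11; e = 10 − 11 = -1
x=25: ŷ = -13 + 1.2·25 = 17; e = 15 − 17 = -2
x=30: ŷ = -13 + 1.2·30 = 23; e = 25 − 23 = 2
x=40: ŷ = -13 + 1.2·40 = 35; e = 37 − 35 = 2
x=70: ŷ = -13 + 1.2·70 = 71; e = 70 − 71 = -1
SSE = 1 + 4 + 4 + 4 + 1 = 14
s = √(14/3) = √4.66667 ≈ 2.16

s = 2.16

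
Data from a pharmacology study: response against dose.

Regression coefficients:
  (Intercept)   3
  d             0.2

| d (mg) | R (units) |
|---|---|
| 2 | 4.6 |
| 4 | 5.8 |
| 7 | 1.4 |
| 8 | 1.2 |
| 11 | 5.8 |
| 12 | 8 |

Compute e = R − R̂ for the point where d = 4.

R̂ = 3 + 0.2·4 = 3.8
e = 5.8 − 3.8 = 2

e = 2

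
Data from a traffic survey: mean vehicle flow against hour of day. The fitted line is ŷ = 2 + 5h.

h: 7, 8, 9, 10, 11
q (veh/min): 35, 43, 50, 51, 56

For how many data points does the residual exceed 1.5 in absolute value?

h=7: ŷ = 2 + 5·7 = 37; r = 35 − 37 = -2
h=8: ŷ = 2 + 5·8 = 42; r = 43 − 42 = 1
h=9: ŷ = 2 + 5·9 = 47; r = 50 − 47 = 3
h=10: ŷ = 2 + 5·10 = 52; r = 51 − 52 = -1
h=11: ŷ = 2 + 5·11 = 57; r = 56 − 57 = -1
|r| > 1.5: h=7 (|r|=2), h=9 (|r|=3) → 2

2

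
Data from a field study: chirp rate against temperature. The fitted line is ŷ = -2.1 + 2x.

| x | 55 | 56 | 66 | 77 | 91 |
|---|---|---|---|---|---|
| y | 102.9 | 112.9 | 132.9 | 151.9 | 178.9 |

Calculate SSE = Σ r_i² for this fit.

x=55: ŷ = -2.1 + 2·55 = 107.9; r = 102.9 − 107.9 = -5
x=56: ŷ = -2.1 + 2·56 = 109.9; r = 112.9 − 109.9 = 3
x=66: ŷ = -2.1 + 2·66 = 129.9; r = 132.9 − 129.9 = 3
x=77: ŷ = -2.1 + 2·77 = 151.9; r = 151.9 − 151.9 = 0
x=91: ŷ = -2.1 + 2·91 = 179.9; r = 178.9 − 179.9 = -1
SSE = 25 + 9 + 9 + 0 + 1 = 44

SSE = 44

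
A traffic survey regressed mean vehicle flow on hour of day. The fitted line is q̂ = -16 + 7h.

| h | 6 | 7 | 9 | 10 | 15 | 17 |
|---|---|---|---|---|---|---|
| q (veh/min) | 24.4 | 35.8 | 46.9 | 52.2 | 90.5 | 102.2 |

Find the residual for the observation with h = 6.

e = -1.6

q̂ = -16 + 7·6 = 26
e = 24.4 − 26 = -1.6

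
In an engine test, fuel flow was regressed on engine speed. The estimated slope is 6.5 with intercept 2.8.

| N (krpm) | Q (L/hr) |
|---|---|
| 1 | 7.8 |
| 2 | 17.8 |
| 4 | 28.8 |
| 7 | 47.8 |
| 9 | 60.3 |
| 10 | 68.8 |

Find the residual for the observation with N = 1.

Q̂ = 2.8 + 6.5·1 = 9.3
r = 7.8 − 9.3 = -1.5

r = -1.5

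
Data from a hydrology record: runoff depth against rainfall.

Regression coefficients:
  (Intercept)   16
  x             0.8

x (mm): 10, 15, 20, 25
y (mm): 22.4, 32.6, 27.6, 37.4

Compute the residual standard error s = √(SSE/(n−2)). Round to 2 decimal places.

s = 4.75

x=10: ŷ = 16 + 0.8·10 = 24; r = 22.4 − 24 = -1.6
x=15: ŷ = 16 + 0.8·15 = 28; r = 32.6 − 28 = 4.6
x=20: ŷ = 16 + 0.8·20 = 32; r = 27.6 − 32 = -4.4
x=25: ŷ = 16 + 0.8·25 = 36; r = 37.4 − 36 = 1.4
SSE = 2.56 + 21.16 + 19.36 + 1.96 = 45.04
s = √(45.04/2) = √22.52 ≈ 4.75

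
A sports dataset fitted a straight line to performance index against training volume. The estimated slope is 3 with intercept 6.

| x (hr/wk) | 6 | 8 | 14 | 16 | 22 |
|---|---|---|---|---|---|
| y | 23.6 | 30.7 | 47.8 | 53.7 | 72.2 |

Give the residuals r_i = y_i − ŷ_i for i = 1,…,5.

x=6: ŷ = 6 + 3·6 = 24; r = 23.6 − 24 = -0.4
x=8: ŷ = 6 + 3·8 = 30; r = 30.7 − 30 = 0.7
x=14: ŷ = 6 + 3·14 = 48; r = 47.8 − 48 = -0.2
x=16: ŷ = 6 + 3·16 = 54; r = 53.7 − 54 = -0.3
x=22: ŷ = 6 + 3·22 = 72; r = 72.2 − 72 = 0.2

-0.4, 0.7, -0.2, -0.3, 0.2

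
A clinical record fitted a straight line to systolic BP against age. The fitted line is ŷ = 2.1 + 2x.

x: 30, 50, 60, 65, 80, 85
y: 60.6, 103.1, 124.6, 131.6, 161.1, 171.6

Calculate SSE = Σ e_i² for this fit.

x=30: ŷ = 2.1 + 2·30 = 62.1; e = 60.6 − 62.1 = -1.5
x=50: ŷ = 2.1 + 2·50 = 102.1; e = 103.1 − 102.1 = 1
x=60: ŷ = 2.1 + 2·60 = 122.1; e = 124.6 − 122.1 = 2.5
x=65: ŷ = 2.1 + 2·65 = 132.1; e = 131.6 − 132.1 = -0.5
x=80: ŷ = 2.1 + 2·80 = 162.1; e = 161.1 − 162.1 = -1
x=85: ŷ = 2.1 + 2·85 = 172.1; e = 171.6 − 172.1 = -0.5
SSE = 2.25 + 1 + 6.25 + 0.25 + 1 + 0.25 = 11

SSE = 11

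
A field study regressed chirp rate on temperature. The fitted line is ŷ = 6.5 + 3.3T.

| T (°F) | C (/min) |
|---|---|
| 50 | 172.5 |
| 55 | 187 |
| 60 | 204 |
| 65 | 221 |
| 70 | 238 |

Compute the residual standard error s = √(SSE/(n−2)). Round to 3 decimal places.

s = 0.913

T=50: ŷ = 6.5 + 3.3·50 = 171.5; e = 172.5 − 171.5 = 1
T=55: ŷ = 6.5 + 3.3·55 = 188; e = 187 − 188 = -1
T=60: ŷ = 6.5 + 3.3·60 = 204.5; e = 204 − 204.5 = -0.5
T=65: ŷ = 6.5 + 3.3·65 = 221; e = 221 − 221 = 0
T=70: ŷ = 6.5 + 3.3·70 = 237.5; e = 238 − 237.5 = 0.5
SSE = 1 + 1 + 0.25 + 0 + 0.25 = 2.5
s = √(2.5/3) = √0.833333 ≈ 0.913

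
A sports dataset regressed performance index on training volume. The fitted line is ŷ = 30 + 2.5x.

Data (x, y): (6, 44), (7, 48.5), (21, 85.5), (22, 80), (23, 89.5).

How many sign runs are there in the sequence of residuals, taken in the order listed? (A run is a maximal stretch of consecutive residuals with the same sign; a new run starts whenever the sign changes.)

x=6: ŷ = 30 + 2.5·6 = 45; r = 44 − 45 = -1
x=7: ŷ = 30 + 2.5·7 = 47.5; r = 48.5 − 47.5 = 1
x=21: ŷ = 30 + 2.5·21 = 82.5; r = 85.5 − 82.5 = 3
x=22: ŷ = 30 + 2.5·22 = 85; r = 80 − 85 = -5
x=23: ŷ = 30 + 2.5·23 = 87.5; r = 89.5 − 87.5 = 2
Signs: − + + − +
Runs: −×1, +×2, −×1, +×1 → 4

4 runs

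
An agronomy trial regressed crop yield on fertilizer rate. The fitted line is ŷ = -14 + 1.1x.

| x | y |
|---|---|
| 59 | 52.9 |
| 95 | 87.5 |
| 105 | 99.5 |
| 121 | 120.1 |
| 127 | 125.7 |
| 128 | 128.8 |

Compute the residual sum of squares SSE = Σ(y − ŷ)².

SSE = 22

x=59: ŷ = -14 + 1.1·59 = 50.9; e = 52.9 − 50.9 = 2
x=95: ŷ = -14 + 1.1·95 = 90.5; e = 87.5 − 90.5 = -3
x=105: ŷ = -14 + 1.1·105 = 101.5; e = 99.5 − 101.5 = -2
x=121: ŷ = -14 + 1.1·121 = 119.1; e = 120.1 − 119.1 = 1
x=127: ŷ = -14 + 1.1·127 = 125.7; e = 125.7 − 125.7 = 0
x=128: ŷ = -14 + 1.1·128 = 126.8; e = 128.8 − 126.8 = 2
SSE = 4 + 9 + 4 + 1 + 0 + 4 = 22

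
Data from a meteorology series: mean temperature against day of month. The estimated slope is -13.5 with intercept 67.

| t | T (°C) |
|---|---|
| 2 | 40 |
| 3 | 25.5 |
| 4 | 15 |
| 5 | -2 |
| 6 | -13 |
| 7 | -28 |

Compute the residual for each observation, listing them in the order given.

t=2: T̂ = 67 − 13.5·2 = 40; e = 40 − 40 = 0
t=3: T̂ = 67 − 13.5·3 = 26.5; e = 25.5 − 26.5 = -1
t=4: T̂ = 67 − 13.5·4 = 13; e = 15 − 13 = 2
t=5: T̂ = 67 − 13.5·5 = -0.5; e = -2 − (-0.5) = -1.5
t=6: T̂ = 67 − 13.5·6 = -14; e = -13 − (-14) = 1
t=7: T̂ = 67 − 13.5·7 = -27.5; e = -28 − (-27.5) = -0.5

0, -1, 2, -1.5, 1, -0.5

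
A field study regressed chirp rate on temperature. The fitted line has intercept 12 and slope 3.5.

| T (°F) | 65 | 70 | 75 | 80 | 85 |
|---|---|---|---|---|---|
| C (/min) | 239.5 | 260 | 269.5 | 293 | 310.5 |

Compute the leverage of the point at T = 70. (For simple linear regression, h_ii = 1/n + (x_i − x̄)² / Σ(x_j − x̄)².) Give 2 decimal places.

h = 0.30

T̄ = (65 + 70 + 75 + 80 + 85)/5 = 75
Σ(T − T̄)² = 100 + 25 + 0 + 25 + 100 = 250
h = 1/5 + (-5)²/250 = 0.2 + 0.1 = 0.30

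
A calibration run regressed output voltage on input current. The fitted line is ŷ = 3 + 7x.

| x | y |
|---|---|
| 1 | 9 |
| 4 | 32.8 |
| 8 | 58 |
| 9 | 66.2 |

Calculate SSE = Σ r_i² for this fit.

x=1: ŷ = 3 + 7·1 = 10; r = 9 − 10 = -1
x=4: ŷ = 3 + 7·4 = 31; r = 32.8 − 31 = 1.8
x=8: ŷ = 3 + 7·8 = 59; r = 58 − 59 = -1
x=9: ŷ = 3 + 7·9 = 66; r = 66.2 − 66 = 0.2
SSE = 1 + 3.24 + 1 + 0.04 = 5.28

SSE = 5.28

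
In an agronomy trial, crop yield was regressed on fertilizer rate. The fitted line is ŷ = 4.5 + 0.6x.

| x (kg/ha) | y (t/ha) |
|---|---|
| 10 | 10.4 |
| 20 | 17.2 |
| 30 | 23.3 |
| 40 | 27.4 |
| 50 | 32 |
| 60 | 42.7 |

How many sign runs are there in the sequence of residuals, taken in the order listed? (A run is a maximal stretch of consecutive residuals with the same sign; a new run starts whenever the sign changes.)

4 runs

x=10: ŷ = 4.5 + 0.6·10 = 10.5; r = 10.4 − 10.5 = -0.1
x=20: ŷ = 4.5 + 0.6·20 = 16.5; r = 17.2 − 16.5 = 0.7
x=30: ŷ = 4.5 + 0.6·30 = 22.5; r = 23.3 − 22.5 = 0.8
x=40: ŷ = 4.5 + 0.6·40 = 28.5; r = 27.4 − 28.5 = -1.1
x=50: ŷ = 4.5 + 0.6·50 = 34.5; r = 32 − 34.5 = -2.5
x=60: ŷ = 4.5 + 0.6·60 = 40.5; r = 42.7 − 40.5 = 2.2
Signs: − + + − − +
Runs: −×1, +×2, −×2, +×1 → 4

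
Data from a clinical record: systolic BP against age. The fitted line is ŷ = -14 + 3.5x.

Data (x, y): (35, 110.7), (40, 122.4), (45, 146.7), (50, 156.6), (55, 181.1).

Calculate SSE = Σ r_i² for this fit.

x=35: ŷ = -14 + 3.5·35 = 108.5; r = 110.7 − 108.5 = 2.2
x=40: ŷ = -14 + 3.5·40 = 126; r = 122.4 − 126 = -3.6
x=45: ŷ = -14 + 3.5·45 = 143.5; r = 146.7 − 143.5 = 3.2
x=50: ŷ = -14 + 3.5·50 = 161; r = 156.6 − 161 = -4.4
x=55: ŷ = -14 + 3.5·55 = 178.5; r = 181.1 − 178.5 = 2.6
SSE = 4.84 + 12.96 + 10.24 + 19.36 + 6.76 = 54.16

SSE = 54.16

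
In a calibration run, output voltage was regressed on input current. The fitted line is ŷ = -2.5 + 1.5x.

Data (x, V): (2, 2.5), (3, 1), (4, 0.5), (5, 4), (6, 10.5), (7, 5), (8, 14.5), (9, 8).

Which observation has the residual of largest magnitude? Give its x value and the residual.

x=2: ŷ = -2.5 + 1.5·2 = 0.5; r = 2.5 − 0.5 = 2
x=3: ŷ = -2.5 + 1.5·3 = 2; r = 1 − 2 = -1
x=4: ŷ = -2.5 + 1.5·4 = 3.5; r = 0.5 − 3.5 = -3
x=5: ŷ = -2.5 + 1.5·5 = 5; r = 4 − 5 = -1
x=6: ŷ = -2.5 + 1.5·6 = 6.5; r = 10.5 − 6.5 = 4
x=7: ŷ = -2.5 + 1.5·7 = 8; r = 5 − 8 = -3
x=8: ŷ = -2.5 + 1.5·8 = 9.5; r = 14.5 − 9.5 = 5
x=9: ŷ = -2.5 + 1.5·9 = 11; r = 8 − 11 = -3
Largest |r| is 5 at x = 8, residual 5.

x = 8, r = 5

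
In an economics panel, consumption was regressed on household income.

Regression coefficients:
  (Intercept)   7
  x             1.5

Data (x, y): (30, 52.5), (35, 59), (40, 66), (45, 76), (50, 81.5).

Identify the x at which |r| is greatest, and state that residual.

x=30: ŷ = 7 + 1.5·30 = 52; r = 52.5 − 52 = 0.5
x=35: ŷ = 7 + 1.5·35 = 59.5; r = 59 − 59.5 = -0.5
x=40: ŷ = 7 + 1.5·40 = 67; r = 66 − 67 = -1
x=45: ŷ = 7 + 1.5·45 = 74.5; r = 76 − 74.5 = 1.5
x=50: ŷ = 7 + 1.5·50 = 82; r = 81.5 − 82 = -0.5
Largest |r| is 1.5 at x = 45, residual 1.5.

x = 45, r = 1.5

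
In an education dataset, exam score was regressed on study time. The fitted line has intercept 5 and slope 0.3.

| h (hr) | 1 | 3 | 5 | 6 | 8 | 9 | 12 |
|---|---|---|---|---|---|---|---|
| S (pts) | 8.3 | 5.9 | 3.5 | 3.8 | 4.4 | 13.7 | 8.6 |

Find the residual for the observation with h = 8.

ŷ = 5 + 0.3·8 = 7.4
e = 4.4 − 7.4 = -3

e = -3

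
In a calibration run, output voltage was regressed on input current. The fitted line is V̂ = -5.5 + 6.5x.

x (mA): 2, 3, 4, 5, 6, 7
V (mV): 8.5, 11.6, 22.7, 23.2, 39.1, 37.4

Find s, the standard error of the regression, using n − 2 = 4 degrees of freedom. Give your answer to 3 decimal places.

s = 4.005

x=2: V̂ = -5.5 + 6.5·2 = 7.5; r = 8.5 − 7.5 = 1
x=3: V̂ = -5.5 + 6.5·3 = 14; r = 11.6 − 14 = -2.4
x=4: V̂ = -5.5 + 6.5·4 = 20.5; r = 22.7 − 20.5 = 2.2
x=5: V̂ = -5.5 + 6.5·5 = 27; r = 23.2 − 27 = -3.8
x=6: V̂ = -5.5 + 6.5·6 = 33.5; r = 39.1 − 33.5 = 5.6
x=7: V̂ = -5.5 + 6.5·7 = 40; r = 37.4 − 40 = -2.6
SSE = 1 + 5.76 + 4.84 + 14.44 + 31.36 + 6.76 = 64.16
s = √(64.16/4) = √16.04 ≈ 4.005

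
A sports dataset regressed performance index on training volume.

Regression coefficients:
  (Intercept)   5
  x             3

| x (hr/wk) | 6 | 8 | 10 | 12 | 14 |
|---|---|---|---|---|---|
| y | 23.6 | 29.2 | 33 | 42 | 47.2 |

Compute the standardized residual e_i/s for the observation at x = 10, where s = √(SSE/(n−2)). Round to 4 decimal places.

x=6: ŷ = 5 + 3·6 = 23; e = 23.6 − 23 = 0.6
x=8: ŷ = 5 + 3·8 = 29; e = 29.2 − 29 = 0.2
x=10: ŷ = 5 + 3·10 = 35; e = 33 − 35 = -2
x=12: ŷ = 5 + 3·12 = 41; e = 42 − 41 = 1
x=14: ŷ = 5 + 3·14 = 47; e = 47.2 − 47 = 0.2
SSE = 0.36 + 0.04 + 4 + 1 + 0.04 = 5.44
s = √(5.44/3) = 1.3466
e/s = -2 / 1.3466 = -1.4852

-1.4852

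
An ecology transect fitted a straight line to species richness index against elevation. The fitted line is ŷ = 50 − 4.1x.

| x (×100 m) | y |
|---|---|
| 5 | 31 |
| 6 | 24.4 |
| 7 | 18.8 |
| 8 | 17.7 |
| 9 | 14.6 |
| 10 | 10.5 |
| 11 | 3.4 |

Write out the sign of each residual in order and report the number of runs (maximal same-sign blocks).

4 runs

x=5: ŷ = 50 − 4.1·5 = 29.5; r = 31 − 29.5 = 1.5
x=6: ŷ = 50 − 4.1·6 = 25.4; r = 24.4 − 25.4 = -1
x=7: ŷ = 50 − 4.1·7 = 21.3; r = 18.8 − 21.3 = -2.5
x=8: ŷ = 50 − 4.1·8 = 17.2; r = 17.7 − 17.2 = 0.5
x=9: ŷ = 50 − 4.1·9 = 13.1; r = 14.6 − 13.1 = 1.5
x=10: ŷ = 50 − 4.1·10 = 9; r = 10.5 − 9 = 1.5
x=11: ŷ = 50 − 4.1·11 = 4.9; r = 3.4 − 4.9 = -1.5
Signs: + − − + + + −
Runs: +×1, −×2, +×3, −×1 → 4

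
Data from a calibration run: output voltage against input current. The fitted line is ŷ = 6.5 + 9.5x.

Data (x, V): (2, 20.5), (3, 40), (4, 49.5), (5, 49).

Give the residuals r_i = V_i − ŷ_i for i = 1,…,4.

x=2: ŷ = 6.5 + 9.5·2 = 25.5; r = 20.5 − 25.5 = -5
x=3: ŷ = 6.5 + 9.5·3 = 35; r = 40 − 35 = 5
x=4: ŷ = 6.5 + 9.5·4 = 44.5; r = 49.5 − 44.5 = 5
x=5: ŷ = 6.5 + 9.5·5 = 54; r = 49 − 54 = -5

-5, 5, 5, -5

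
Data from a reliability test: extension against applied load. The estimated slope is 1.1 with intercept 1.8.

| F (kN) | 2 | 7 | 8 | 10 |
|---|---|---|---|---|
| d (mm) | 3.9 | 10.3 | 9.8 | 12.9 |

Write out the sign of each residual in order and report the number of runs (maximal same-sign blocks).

4 runs

F=2: d̂ = 1.8 + 1.1·2 = 4; r = 3.9 − 4 = -0.1
F=7: d̂ = 1.8 + 1.1·7 = 9.5; r = 10.3 − 9.5 = 0.8
F=8: d̂ = 1.8 + 1.1·8 = 10.6; r = 9.8 − 10.6 = -0.8
F=10: d̂ = 1.8 + 1.1·10 = 12.8; r = 12.9 − 12.8 = 0.1
Signs: − + − +
Runs: −×1, +×1, −×1, +×1 → 4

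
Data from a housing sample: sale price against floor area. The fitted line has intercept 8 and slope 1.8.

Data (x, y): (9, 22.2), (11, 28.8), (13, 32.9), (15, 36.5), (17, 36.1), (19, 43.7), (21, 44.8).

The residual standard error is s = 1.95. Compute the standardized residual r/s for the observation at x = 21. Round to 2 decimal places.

ŷ = 8 + 1.8·21 = 45.8
r = 44.8 − 45.8 = -1
r/s = -1 / 1.95 = -0.51

-0.51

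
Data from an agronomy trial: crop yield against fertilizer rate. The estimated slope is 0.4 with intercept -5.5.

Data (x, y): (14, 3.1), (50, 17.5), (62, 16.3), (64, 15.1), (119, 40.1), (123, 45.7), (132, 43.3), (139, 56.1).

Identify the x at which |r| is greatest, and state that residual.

x=14: ŷ = -5.5 + 0.4·14 = 0.1; r = 3.1 − 0.1 = 3
x=50: ŷ = -5.5 + 0.4·50 = 14.5; r = 17.5 − 14.5 = 3
x=62: ŷ = -5.5 + 0.4·62 = 19.3; r = 16.3 − 19.3 = -3
x=64: ŷ = -5.5 + 0.4·64 = 20.1; r = 15.1 − 20.1 = -5
x=119: ŷ = -5.5 + 0.4·119 = 42.1; r = 40.1 − 42.1 = -2
x=123: ŷ = -5.5 + 0.4·123 = 43.7; r = 45.7 − 43.7 = 2
x=132: ŷ = -5.5 + 0.4·132 = 47.3; r = 43.3 − 47.3 = -4
x=139: ŷ = -5.5 + 0.4·139 = 50.1; r = 56.1 − 50.1 = 6
Largest |r| is 6 at x = 139, residual 6.

x = 139, r = 6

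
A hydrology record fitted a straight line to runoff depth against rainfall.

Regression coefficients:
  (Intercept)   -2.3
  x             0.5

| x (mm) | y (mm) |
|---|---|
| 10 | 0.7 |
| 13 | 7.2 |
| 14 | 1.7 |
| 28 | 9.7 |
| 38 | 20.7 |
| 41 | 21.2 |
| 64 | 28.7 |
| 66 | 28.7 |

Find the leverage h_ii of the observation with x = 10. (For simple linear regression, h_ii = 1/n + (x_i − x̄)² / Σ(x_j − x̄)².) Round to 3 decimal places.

x̄ = (10 + 13 + 14 + 28 + 38 + 41 + 64 + 66)/8 = 34.25
Σ(x − x̄)² = 588.062 + 451.562 + 410.062 + 39.0625 + 14.0625 + 45.5625 + 885.062 + 1008.06 = 3441.5
h = 1/8 + (-24.25)²/3441.5 = 0.125 + 0.170874 = 0.296

h = 0.296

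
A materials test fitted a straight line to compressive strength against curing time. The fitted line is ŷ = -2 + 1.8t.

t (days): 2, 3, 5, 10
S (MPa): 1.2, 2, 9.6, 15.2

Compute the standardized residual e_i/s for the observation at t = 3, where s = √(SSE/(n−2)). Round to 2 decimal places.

-0.64

t=2: ŷ = -2 + 1.8·2 = 1.6; e = 1.2 − 1.6 = -0.4
t=3: ŷ = -2 + 1.8·3 = 3.4; e = 2 − 3.4 = -1.4
t=5: ŷ = -2 + 1.8·5 = 7; e = 9.6 − 7 = 2.6
t=10: ŷ = -2 + 1.8·10 = 16; e = 15.2 − 16 = -0.8
SSE = 0.16 + 1.96 + 6.76 + 0.64 = 9.52
s = √(9.52/2) = 2.18174
e/s = -1.4 / 2.18174 = -0.64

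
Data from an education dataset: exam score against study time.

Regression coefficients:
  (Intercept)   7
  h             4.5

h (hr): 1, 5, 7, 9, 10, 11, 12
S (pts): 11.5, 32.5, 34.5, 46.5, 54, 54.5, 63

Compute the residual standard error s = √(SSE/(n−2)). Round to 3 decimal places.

h=1: ŷ = 7 + 4.5·1 = 11.5; r = 11.5 − 11.5 = 0
h=5: ŷ = 7 + 4.5·5 = 29.5; r = 32.5 − 29.5 = 3
h=7: ŷ = 7 + 4.5·7 = 38.5; r = 34.5 − 38.5 = -4
h=9: ŷ = 7 + 4.5·9 = 47.5; r = 46.5 − 47.5 = -1
h=10: ŷ = 7 + 4.5·10 = 52; r = 54 − 52 = 2
h=11: ŷ = 7 + 4.5·11 = 56.5; r = 54.5 − 56.5 = -2
h=12: ŷ = 7 + 4.5·12 = 61; r = 63 − 61 = 2
SSE = 0 + 9 + 16 + 1 + 4 + 4 + 4 = 38
s = √(38/5) = √7.6 ≈ 2.757

s = 2.757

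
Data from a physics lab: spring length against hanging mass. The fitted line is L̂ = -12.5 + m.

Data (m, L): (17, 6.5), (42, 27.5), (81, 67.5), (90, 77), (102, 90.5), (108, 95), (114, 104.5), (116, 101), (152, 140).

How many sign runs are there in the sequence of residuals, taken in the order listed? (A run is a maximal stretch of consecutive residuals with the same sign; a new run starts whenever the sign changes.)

m=17: L̂ = -12.5 + 17 = 4.5; e = 6.5 − 4.5 = 2
m=42: L̂ = -12.5 + 42 = 29.5; e = 27.5 − 29.5 = -2
m=81: L̂ = -12.5 + 81 = 68.5; e = 67.5 − 68.5 = -1
m=90: L̂ = -12.5 + 90 = 77.5; e = 77 − 77.5 = -0.5
m=102: L̂ = -12.5 + 102 = 89.5; e = 90.5 − 89.5 = 1
m=108: L̂ = -12.5 + 108 = 95.5; e = 95 − 95.5 = -0.5
m=114: L̂ = -12.5 + 114 = 101.5; e = 104.5 − 101.5 = 3
m=116: L̂ = -12.5 + 116 = 103.5; e = 101 − 103.5 = -2.5
m=152: L̂ = -12.5 + 152 = 139.5; e = 140 − 139.5 = 0.5
Signs: + − − − + − + − +
Runs: +×1, −×3, +×1, −×1, +×1, −×1, +×1 → 7

7 runs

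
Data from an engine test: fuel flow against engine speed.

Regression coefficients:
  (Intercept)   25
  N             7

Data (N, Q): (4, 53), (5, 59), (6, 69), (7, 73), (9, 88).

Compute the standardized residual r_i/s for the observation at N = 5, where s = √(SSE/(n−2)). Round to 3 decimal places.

-0.707

N=4: Q̂ = 25 + 7·4 = 53; r = 53 − 53 = 0
N=5: Q̂ = 25 + 7·5 = 60; r = 59 − 60 = -1
N=6: Q̂ = 25 + 7·6 = 67; r = 69 − 67 = 2
N=7: Q̂ = 25 + 7·7 = 74; r = 73 − 74 = -1
N=9: Q̂ = 25 + 7·9 = 88; r = 88 − 88 = 0
SSE = 0 + 1 + 4 + 1 + 0 = 6
s = √(6/3) = 1.41421
r/s = -1 / 1.41421 = -0.707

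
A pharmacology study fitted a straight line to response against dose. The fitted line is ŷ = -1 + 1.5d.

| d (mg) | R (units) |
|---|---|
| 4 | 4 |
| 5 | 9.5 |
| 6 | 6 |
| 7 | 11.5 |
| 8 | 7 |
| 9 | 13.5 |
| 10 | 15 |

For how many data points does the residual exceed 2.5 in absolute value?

2

d=4: ŷ = -1 + 1.5·4 = 5; e = 4 − 5 = -1
d=5: ŷ = -1 + 1.5·5 = 6.5; e = 9.5 − 6.5 = 3
d=6: ŷ = -1 + 1.5·6 = 8; e = 6 − 8 = -2
d=7: ŷ = -1 + 1.5·7 = 9.5; e = 11.5 − 9.5 = 2
d=8: ŷ = -1 + 1.5·8 = 11; e = 7 − 11 = -4
d=9: ŷ = -1 + 1.5·9 = 12.5; e = 13.5 − 12.5 = 1
d=10: ŷ = -1 + 1.5·10 = 14; e = 15 − 14 = 1
|e| > 2.5: d=5 (|e|=3), d=8 (|e|=4) → 2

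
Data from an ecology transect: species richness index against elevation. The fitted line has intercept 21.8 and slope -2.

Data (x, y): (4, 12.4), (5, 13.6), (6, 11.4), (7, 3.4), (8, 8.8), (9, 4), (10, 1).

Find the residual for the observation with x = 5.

ŷ = 21.8 − 2·5 = 11.8
r = 13.6 − 11.8 = 1.8

r = 1.8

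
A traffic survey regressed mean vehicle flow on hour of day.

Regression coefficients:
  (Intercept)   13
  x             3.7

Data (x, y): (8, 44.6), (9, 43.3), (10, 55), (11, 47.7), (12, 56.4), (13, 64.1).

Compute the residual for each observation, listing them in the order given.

x=8: ŷ = 13 + 3.7·8 = 42.6; r = 44.6 − 42.6 = 2
x=9: ŷ = 13 + 3.7·9 = 46.3; r = 43.3 − 46.3 = -3
x=10: ŷ = 13 + 3.7·10 = 50; r = 55 − 50 = 5
x=11: ŷ = 13 + 3.7·11 = 53.7; r = 47.7 − 53.7 = -6
x=12: ŷ = 13 + 3.7·12 = 57.4; r = 56.4 − 57.4 = -1
x=13: ŷ = 13 + 3.7·13 = 61.1; r = 64.1 − 61.1 = 3

2, -3, 5, -6, -1, 3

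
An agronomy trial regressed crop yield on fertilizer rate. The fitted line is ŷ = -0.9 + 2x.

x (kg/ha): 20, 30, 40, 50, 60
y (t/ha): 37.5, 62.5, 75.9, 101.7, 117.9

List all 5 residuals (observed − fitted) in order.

-1.6, 3.4, -3.2, 2.6, -1.2

x=20: ŷ = -0.9 + 2·20 = 39.1; e = 37.5 − 39.1 = -1.6
x=30: ŷ = -0.9 + 2·30 = 59.1; e = 62.5 − 59.1 = 3.4
x=40: ŷ = -0.9 + 2·40 = 79.1; e = 75.9 − 79.1 = -3.2
x=50: ŷ = -0.9 + 2·50 = 99.1; e = 101.7 − 99.1 = 2.6
x=60: ŷ = -0.9 + 2·60 = 119.1; e = 117.9 − 119.1 = -1.2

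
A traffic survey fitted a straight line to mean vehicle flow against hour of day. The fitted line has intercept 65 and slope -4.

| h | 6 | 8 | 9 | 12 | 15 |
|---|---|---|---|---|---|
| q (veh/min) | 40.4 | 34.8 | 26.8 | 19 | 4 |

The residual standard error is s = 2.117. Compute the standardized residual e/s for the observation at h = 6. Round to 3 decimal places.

-0.283

ŷ = 65 − 4·6 = 41
e = 40.4 − 41 = -0.6
e/s = -0.6 / 2.117 = -0.283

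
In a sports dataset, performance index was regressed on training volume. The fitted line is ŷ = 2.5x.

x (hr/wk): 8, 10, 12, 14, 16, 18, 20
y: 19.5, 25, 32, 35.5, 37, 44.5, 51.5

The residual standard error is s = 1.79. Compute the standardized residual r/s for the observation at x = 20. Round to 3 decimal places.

0.838

ŷ = 2.5·20 = 50
r = 51.5 − 50 = 1.5
r/s = 1.5 / 1.79 = 0.838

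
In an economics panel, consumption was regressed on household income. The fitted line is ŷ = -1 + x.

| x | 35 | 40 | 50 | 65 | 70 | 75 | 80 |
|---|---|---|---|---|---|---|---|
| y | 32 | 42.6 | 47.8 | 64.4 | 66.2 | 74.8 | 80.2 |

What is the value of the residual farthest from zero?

x=35: ŷ = -1 + 35 = 34; r = 32 − 34 = -2
x=40: ŷ = -1 + 40 = 39; r = 42.6 − 39 = 3.6
x=50: ŷ = -1 + 50 = 49; r = 47.8 − 49 = -1.2
x=65: ŷ = -1 + 65 = 64; r = 64.4 − 64 = 0.4
x=70: ŷ = -1 + 70 = 69; r = 66.2 − 69 = -2.8
x=75: ŷ = -1 + 75 = 74; r = 74.8 − 74 = 0.8
x=80: ŷ = -1 + 80 = 79; r = 80.2 − 79 = 1.2
Largest |r| is 3.6 at x = 40, residual 3.6.

r = 3.6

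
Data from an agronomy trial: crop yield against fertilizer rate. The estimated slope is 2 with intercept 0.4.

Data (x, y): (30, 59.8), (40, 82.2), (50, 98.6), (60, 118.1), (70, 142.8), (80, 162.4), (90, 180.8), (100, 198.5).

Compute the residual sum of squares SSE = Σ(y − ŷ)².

x=30: ŷ = 0.4 + 2·30 = 60.4; r = 59.8 − 60.4 = -0.6
x=40: ŷ = 0.4 + 2·40 = 80.4; r = 82.2 − 80.4 = 1.8
x=50: ŷ = 0.4 + 2·50 = 100.4; r = 98.6 − 100.4 = -1.8
x=60: ŷ = 0.4 + 2·60 = 120.4; r = 118.1 − 120.4 = -2.3
x=70: ŷ = 0.4 + 2·70 = 140.4; r = 142.8 − 140.4 = 2.4
x=80: ŷ = 0.4 + 2·80 = 160.4; r = 162.4 − 160.4 = 2
x=90: ŷ = 0.4 + 2·90 = 180.4; r = 180.8 − 180.4 = 0.4
x=100: ŷ = 0.4 + 2·100 = 200.4; r = 198.5 − 200.4 = -1.9
SSE = 0.36 + 3.24 + 3.24 + 5.29 + 5.76 + 4 + 0.16 + 3.61 = 25.66

SSE = 25.66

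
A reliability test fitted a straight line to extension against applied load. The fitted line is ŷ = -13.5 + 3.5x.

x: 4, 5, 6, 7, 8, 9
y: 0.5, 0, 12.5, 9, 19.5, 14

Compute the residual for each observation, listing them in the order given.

x=4: ŷ = -13.5 + 3.5·4 = 0.5; e = 0.5 − 0.5 = 0
x=5: ŷ = -13.5 + 3.5·5 = 4; e = 0 − 4 = -4
x=6: ŷ = -13.5 + 3.5·6 = 7.5; e = 12.5 − 7.5 = 5
x=7: ŷ = -13.5 + 3.5·7 = 11; e = 9 − 11 = -2
x=8: ŷ = -13.5 + 3.5·8 = 14.5; e = 19.5 − 14.5 = 5
x=9: ŷ = -13.5 + 3.5·9 = 18; e = 14 − 18 = -4

0, -4, 5, -2, 5, -4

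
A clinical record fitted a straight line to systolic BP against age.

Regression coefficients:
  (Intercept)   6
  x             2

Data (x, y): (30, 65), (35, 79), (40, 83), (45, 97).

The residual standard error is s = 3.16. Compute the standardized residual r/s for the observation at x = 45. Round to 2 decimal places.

0.32

ŷ = 6 + 2·45 = 96
r = 97 − 96 = 1
r/s = 1 / 3.16 = 0.32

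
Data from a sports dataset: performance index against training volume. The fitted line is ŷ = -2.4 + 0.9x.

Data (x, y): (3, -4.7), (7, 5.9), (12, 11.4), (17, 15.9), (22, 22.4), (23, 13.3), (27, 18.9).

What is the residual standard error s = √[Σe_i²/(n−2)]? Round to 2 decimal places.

s = 4.60

x=3: ŷ = -2.4 + 0.9·3 = 0.3; e = -4.7 − 0.3 = -5
x=7: ŷ = -2.4 + 0.9·7 = 3.9; e = 5.9 − 3.9 = 2
x=12: ŷ = -2.4 + 0.9·12 = 8.4; e = 11.4 − 8.4 = 3
x=17: ŷ = -2.4 + 0.9·17 = 12.9; e = 15.9 − 12.9 = 3
x=22: ŷ = -2.4 + 0.9·22 = 17.4; e = 22.4 − 17.4 = 5
x=23: ŷ = -2.4 + 0.9·23 = 18.3; e = 13.3 − 18.3 = -5
x=27: ŷ = -2.4 + 0.9·27 = 21.9; e = 18.9 − 21.9 = -3
SSE = 25 + 4 + 9 + 9 + 25 + 25 + 9 = 106
s = √(106/5) = √21.2 ≈ 4.60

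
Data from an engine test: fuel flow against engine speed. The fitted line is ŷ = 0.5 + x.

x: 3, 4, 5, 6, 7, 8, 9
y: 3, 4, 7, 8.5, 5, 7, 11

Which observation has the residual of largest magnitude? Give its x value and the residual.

x = 7, e = -2.5

x=3: ŷ = 0.5 + 3 = 3.5; e = 3 − 3.5 = -0.5
x=4: ŷ = 0.5 + 4 = 4.5; e = 4 − 4.5 = -0.5
x=5: ŷ = 0.5 + 5 = 5.5; e = 7 − 5.5 = 1.5
x=6: ŷ = 0.5 + 6 = 6.5; e = 8.5 − 6.5 = 2
x=7: ŷ = 0.5 + 7 = 7.5; e = 5 − 7.5 = -2.5
x=8: ŷ = 0.5 + 8 = 8.5; e = 7 − 8.5 = -1.5
x=9: ŷ = 0.5 + 9 = 9.5; e = 11 − 9.5 = 1.5
Largest |e| is 2.5 at x = 7, residual -2.5.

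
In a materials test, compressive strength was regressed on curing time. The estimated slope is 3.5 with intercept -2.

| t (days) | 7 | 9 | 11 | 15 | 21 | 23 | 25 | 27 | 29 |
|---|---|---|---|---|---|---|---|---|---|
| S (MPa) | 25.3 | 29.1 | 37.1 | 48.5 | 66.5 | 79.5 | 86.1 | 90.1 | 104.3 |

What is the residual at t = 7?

r = 2.8

Ŝ = -2 + 3.5·7 = 22.5
r = 25.3 − 22.5 = 2.8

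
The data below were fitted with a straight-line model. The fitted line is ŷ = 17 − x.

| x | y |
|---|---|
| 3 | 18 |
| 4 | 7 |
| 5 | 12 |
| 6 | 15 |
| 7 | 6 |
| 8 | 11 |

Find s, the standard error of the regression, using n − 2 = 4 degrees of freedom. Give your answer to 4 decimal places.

x=3: ŷ = 17 − 3 = 14; e = 18 − 14 = 4
x=4: ŷ = 17 − 4 = 13; e = 7 − 13 = -6
x=5: ŷ = 17 − 5 = 12; e = 12 − 12 = 0
x=6: ŷ = 17 − 6 = 11; e = 15 − 11 = 4
x=7: ŷ = 17 − 7 = 10; e = 6 − 10 = -4
x=8: ŷ = 17 − 8 = 9; e = 11 − 9 = 2
SSE = 16 + 36 + 0 + 16 + 16 + 4 = 88
s = √(88/4) = √22 ≈ 4.6904

s = 4.6904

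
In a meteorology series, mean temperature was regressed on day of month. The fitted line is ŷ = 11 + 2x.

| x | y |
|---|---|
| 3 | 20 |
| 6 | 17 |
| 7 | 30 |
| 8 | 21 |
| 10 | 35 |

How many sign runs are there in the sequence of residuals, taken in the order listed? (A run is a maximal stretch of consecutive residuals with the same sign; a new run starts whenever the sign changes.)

x=3: ŷ = 11 + 2·3 = 17; r = 20 − 17 = 3
x=6: ŷ = 11 + 2·6 = 23; r = 17 − 23 = -6
x=7: ŷ = 11 + 2·7 = 25; r = 30 − 25 = 5
x=8: ŷ = 11 + 2·8 = 27; r = 21 − 27 = -6
x=10: ŷ = 11 + 2·10 = 31; r = 35 − 31 = 4
Signs: + − + − +
Runs: +×1, −×1, +×1, −×1, +×1 → 5

5 runs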